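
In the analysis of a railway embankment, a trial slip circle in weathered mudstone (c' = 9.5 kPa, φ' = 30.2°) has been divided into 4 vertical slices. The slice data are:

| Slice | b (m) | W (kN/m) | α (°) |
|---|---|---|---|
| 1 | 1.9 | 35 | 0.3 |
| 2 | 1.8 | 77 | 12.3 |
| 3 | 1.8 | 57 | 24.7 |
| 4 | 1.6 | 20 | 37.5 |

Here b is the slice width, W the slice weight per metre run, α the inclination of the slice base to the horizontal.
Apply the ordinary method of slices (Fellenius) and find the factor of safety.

FS = 3.37

Ordinary method of slices: FS = Σ[c'·Δl_i + (W_i cosα_i)·tanφ'] / Σ W_i sinα_i, with Δl_i = b_i / cosα_i.
Slice 1: Δl = 1.9/cos0.3° = 1.900 m; N'_1 = 35·cos0.3° = 35.0; c'Δl = 18.05; W sinα = 0.2
Slice 2: Δl = 1.8/cos12.3° = 1.842 m; N'_2 = 77·cos12.3° = 75.2; c'Δl = 17.50; W sinα = 16.4
Slice 3: Δl = 1.8/cos24.7° = 1.981 m; N'_3 = 57·cos24.7° = 51.8; c'Δl = 18.82; W sinα = 23.8
Slice 4: Δl = 1.6/cos37.5° = 2.017 m; N'_4 = 20·cos37.5° = 15.9; c'Δl = 19.16; W sinα = 12.2
Σc'Δl = 73.5 kN/m; ΣN' = 177.9 kN/m; ΣW sinα = 52.6 kN/m
Resisting = 73.5 + 177.9·tan30.2° = 73.5 + 103.5 = 177.1 kN/m
FS = 177.1 / 52.6 = 3.368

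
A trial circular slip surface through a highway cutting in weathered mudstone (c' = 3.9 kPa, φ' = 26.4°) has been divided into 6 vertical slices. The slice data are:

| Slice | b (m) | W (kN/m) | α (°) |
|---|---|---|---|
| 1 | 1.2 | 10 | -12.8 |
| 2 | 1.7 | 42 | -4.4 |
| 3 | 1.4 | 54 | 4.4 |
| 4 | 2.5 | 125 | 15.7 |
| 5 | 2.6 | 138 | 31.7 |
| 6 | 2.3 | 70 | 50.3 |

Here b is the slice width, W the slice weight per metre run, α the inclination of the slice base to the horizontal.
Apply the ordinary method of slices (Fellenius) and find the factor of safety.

Ordinary method of slices: FS = Σ[c'·Δl_i + (W_i cosα_i)·tanφ'] / Σ W_i sinα_i, with Δl_i = b_i / cosα_i.
Slice 1: Δl = 1.2/cos(-12.8°) = 1.231 m; N'_1 = 10·cos(-12.8°) = 9.8; c'Δl = 4.80; W sinα = -2.2
Slice 2: Δl = 1.7/cos(-4.4°) = 1.705 m; N'_2 = 42·cos(-4.4°) = 41.9; c'Δl = 6.65; W sinα = -3.2
Slice 3: Δl = 1.4/cos4.4° = 1.404 m; N'_3 = 54·cos4.4° = 53.8; c'Δl = 5.48; W sinα = 4.1
Slice 4: Δl = 2.5/cos15.7° = 2.597 m; N'_4 = 125·cos15.7° = 120.3; c'Δl = 10.13; W sinα = 33.8
Slice 5: Δl = 2.6/cos31.7° = 3.056 m; N'_5 = 138·cos31.7° = 117.4; c'Δl = 11.92; W sinα = 72.5
Slice 6: Δl = 2.3/cos50.3° = 3.601 m; N'_6 = 70·cos50.3° = 44.7; c'Δl = 14.04; W sinα = 53.9
Σc'Δl = 53.0 kN/m; ΣN' = 387.9 kN/m; ΣW sinα = 158.9 kN/m
Resisting = 53.0 + 387.9·tan26.4° = 53.0 + 192.6 = 245.6 kN/m
FS = 245.6 / 158.9 = 1.545

FS = 1.55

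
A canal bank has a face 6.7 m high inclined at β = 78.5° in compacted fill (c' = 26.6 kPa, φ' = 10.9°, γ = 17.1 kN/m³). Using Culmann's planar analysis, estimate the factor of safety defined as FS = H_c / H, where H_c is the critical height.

FS = 1.44

H_c = (4c'/γ) · sinβ cosφ' / [1 − cos(β − φ')]
    = (4·26.6/17.1) · sin78.5°·cos10.9° / [1 − cos67.6°]
    = 6.222 · 0.9622 / 0.6189 = 9.67 m
FS = H_c / H = 9.67 / 6.7 = 1.444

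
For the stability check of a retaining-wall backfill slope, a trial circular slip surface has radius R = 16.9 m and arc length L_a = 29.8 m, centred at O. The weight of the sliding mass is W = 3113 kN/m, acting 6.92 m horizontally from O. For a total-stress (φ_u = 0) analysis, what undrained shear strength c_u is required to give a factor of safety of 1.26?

FS = c_u·L_a·R / (W·d), so c_u = FS·W·d / (L_a·R).
c_u = 1.26·3113·6.92 / (29.80·16.9) = 27142.9 / 503.62 = 53.90 kPa

c_u = 53.9 kPa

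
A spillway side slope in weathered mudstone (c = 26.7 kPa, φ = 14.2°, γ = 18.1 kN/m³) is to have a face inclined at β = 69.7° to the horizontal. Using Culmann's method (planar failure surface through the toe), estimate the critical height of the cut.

Culmann's analysis gives the critical failure plane at α_cr = (β + φ)/2 = (69.7 + 14.2)/2 = 42.0°, and the critical height
H_c = (4c/γ) · sinβ cosφ / [1 − cos(β − φ)]
    = (4·26.7/18.1) · sin69.7°·cos14.2° / [1 − cos(55.5°)]
    = 5.901 · 0.9379·0.9694 / [1 − 0.5664]
    = 5.901 · 0.9092 / 0.4336
    = 12.37 m

H_c = 12.37 m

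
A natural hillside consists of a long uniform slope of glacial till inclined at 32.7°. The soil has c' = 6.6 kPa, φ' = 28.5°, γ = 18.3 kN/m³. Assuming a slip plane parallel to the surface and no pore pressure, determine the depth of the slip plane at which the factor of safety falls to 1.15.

Setting FS = 1.15 in FS = [c' + γz cos²β tanφ'] / [γz sinβ cosβ] and solving for z:
z = c' / [γ cosβ (FS·sinβ − cosβ·tanφ')]
  = 6.6 / [18.3·cos32.7°·(1.15·sin32.7° − cos32.7°·tan28.5°)]
  = 6.6 / [18.3·0.8415·(1.15·0.5402 − 0.8415·0.5430)]
  = 6.6 / 2.5313 = 2.607 m

z = 2.61 m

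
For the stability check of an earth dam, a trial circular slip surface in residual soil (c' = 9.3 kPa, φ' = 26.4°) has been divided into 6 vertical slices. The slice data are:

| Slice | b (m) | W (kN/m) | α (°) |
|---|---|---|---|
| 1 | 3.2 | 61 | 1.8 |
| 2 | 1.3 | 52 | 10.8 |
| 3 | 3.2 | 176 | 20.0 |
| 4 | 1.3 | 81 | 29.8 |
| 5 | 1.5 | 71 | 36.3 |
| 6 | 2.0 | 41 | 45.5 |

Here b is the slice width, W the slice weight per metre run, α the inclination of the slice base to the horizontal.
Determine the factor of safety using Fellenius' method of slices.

FS = 1.89

Ordinary method of slices: FS = Σ[c'·Δl_i + (W_i cosα_i)·tanφ'] / Σ W_i sinα_i, with Δl_i = b_i / cosα_i.
Slice 1: Δl = 3.2/cos1.8° = 3.202 m; N'_1 = 61·cos1.8° = 61.0; c'Δl = 29.77; W sinα = 1.9
Slice 2: Δl = 1.3/cos10.8° = 1.323 m; N'_2 = 52·cos10.8° = 51.1; c'Δl = 12.31; W sinα = 9.7
Slice 3: Δl = 3.2/cos20.0° = 3.405 m; N'_3 = 176·cos20.0° = 165.4; c'Δl = 31.67; W sinα = 60.2
Slice 4: Δl = 1.3/cos29.8° = 1.498 m; N'_4 = 81·cos29.8° = 70.3; c'Δl = 13.93; W sinα = 40.3
Slice 5: Δl = 1.5/cos36.3° = 1.861 m; N'_5 = 71·cos36.3° = 57.2; c'Δl = 17.31; W sinα = 42.0
Slice 6: Δl = 2.0/cos45.5° = 2.853 m; N'_6 = 41·cos45.5° = 28.7; c'Δl = 26.54; W sinα = 29.2
Σc'Δl = 131.5 kN/m; ΣN' = 433.7 kN/m; ΣW sinα = 183.4 kN/m
Resisting = 131.5 + 433.7·tan26.4° = 131.5 + 215.3 = 346.8 kN/m
FS = 346.8 / 183.4 = 1.891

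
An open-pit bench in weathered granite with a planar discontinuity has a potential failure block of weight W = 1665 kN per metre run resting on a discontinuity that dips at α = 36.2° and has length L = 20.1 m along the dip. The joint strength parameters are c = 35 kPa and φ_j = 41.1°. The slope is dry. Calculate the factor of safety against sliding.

FS = 1.91

Resolving the block weight along and normal to the plane and applying the Mohr–Coulomb strength on the joint:
N' = W cosα = 1665·cos36.2° = 1343.6 kN/m
Driving force T = W sinα = 1665·sin36.2° = 983.4 kN/m
Resisting force R = c·L + N'·tanφ_j = 35·20.1 + 1343.6·tan41.1° = 703.5 + 1172.1 = 1875.6 kN/m
FS = R / T = 1875.6 / 983.4 = 1.907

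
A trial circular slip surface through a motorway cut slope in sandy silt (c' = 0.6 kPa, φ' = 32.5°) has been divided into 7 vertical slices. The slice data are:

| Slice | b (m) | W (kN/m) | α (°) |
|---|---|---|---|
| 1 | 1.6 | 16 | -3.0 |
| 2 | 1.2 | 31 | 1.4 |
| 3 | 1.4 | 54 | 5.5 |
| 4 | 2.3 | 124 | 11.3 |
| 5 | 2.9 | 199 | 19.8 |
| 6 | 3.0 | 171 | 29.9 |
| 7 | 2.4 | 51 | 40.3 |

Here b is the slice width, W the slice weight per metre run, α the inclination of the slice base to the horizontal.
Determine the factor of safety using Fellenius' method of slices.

Ordinary method of slices: FS = Σ[c'·Δl_i + (W_i cosα_i)·tanφ'] / Σ W_i sinα_i, with Δl_i = b_i / cosα_i.
Slice 1: Δl = 1.6/cos(-3.0°) = 1.602 m; N'_1 = 16·cos(-3.0°) = 16.0; c'Δl = 0.96; W sinα = -0.8
Slice 2: Δl = 1.2/cos1.4° = 1.200 m; N'_2 = 31·cos1.4° = 31.0; c'Δl = 0.72; W sinα = 0.8
Slice 3: Δl = 1.4/cos5.5° = 1.406 m; N'_3 = 54·cos5.5° = 53.8; c'Δl = 0.84; W sinα = 5.2
Slice 4: Δl = 2.3/cos11.3° = 2.345 m; N'_4 = 124·cos11.3° = 121.6; c'Δl = 1.41; W sinα = 24.3
Slice 5: Δl = 2.9/cos19.8° = 3.082 m; N'_5 = 199·cos19.8° = 187.2; c'Δl = 1.85; W sinα = 67.4
Slice 6: Δl = 3.0/cos29.9° = 3.461 m; N'_6 = 171·cos29.9° = 148.2; c'Δl = 2.08; W sinα = 85.2
Slice 7: Δl = 2.4/cos40.3° = 3.147 m; N'_7 = 51·cos40.3° = 38.9; c'Δl = 1.89; W sinα = 33.0
Σc'Δl = 9.7 kN/m; ΣN' = 596.7 kN/m; ΣW sinα = 215.0 kN/m
Resisting = 9.7 + 596.7·tan32.5° = 9.7 + 380.1 = 389.9 kN/m
FS = 389.9 / 215.0 = 1.813

FS = 1.81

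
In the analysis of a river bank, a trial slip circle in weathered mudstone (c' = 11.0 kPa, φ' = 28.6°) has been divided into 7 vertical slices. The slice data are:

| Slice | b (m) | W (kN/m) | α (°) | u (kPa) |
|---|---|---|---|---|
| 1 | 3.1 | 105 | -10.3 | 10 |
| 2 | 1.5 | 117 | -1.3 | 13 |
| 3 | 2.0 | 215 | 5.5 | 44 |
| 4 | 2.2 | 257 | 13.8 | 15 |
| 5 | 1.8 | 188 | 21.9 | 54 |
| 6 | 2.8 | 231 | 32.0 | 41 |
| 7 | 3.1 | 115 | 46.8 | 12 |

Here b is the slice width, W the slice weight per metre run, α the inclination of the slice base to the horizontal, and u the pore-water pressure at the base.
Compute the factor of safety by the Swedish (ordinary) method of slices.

FS = 1.69

Ordinary method of slices: FS = Σ[c'·Δl_i + (W_i cosα_i − u_i·Δl_i)·tanφ'] / Σ W_i sinα_i, with Δl_i = b_i / cosα_i.
Slice 1: Δl = 3.1/cos(-10.3°) = 3.151 m; N'_1 = 105·cos(-10.3°) − 10·3.151 = 71.8; c'Δl = 34.66; W sinα = -18.8
Slice 2: Δl = 1.5/cos(-1.3°) = 1.500 m; N'_2 = 117·cos(-1.3°) − 13·1.500 = 97.5; c'Δl = 16.50; W sinα = -2.7
Slice 3: Δl = 2.0/cos5.5° = 2.009 m; N'_3 = 215·cos5.5° − 44·2.009 = 125.6; c'Δl = 22.10; W sinα = 20.6
Slice 4: Δl = 2.2/cos13.8° = 2.265 m; N'_4 = 257·cos13.8° − 15·2.265 = 215.6; c'Δl = 24.92; W sinα = 61.3
Slice 5: Δl = 1.8/cos21.9° = 1.940 m; N'_5 = 188·cos21.9° − 54·1.940 = 69.7; c'Δl = 21.34; W sinα = 70.1
Slice 6: Δl = 2.8/cos32.0° = 3.302 m; N'_6 = 231·cos32.0° − 41·3.302 = 60.5; c'Δl = 36.32; W sinα = 122.4
Slice 7: Δl = 3.1/cos46.8° = 4.529 m; N'_7 = 115·cos46.8° − 12·4.529 = 24.4; c'Δl = 49.81; W sinα = 83.8
Σc'Δl = 205.7 kN/m; ΣN' = 665.1 kN/m; ΣW sinα = 336.8 kN/m
Resisting = 205.7 + 665.1·tan28.6° = 205.7 + 362.6 = 568.3 kN/m
FS = 568.3 / 336.8 = 1.687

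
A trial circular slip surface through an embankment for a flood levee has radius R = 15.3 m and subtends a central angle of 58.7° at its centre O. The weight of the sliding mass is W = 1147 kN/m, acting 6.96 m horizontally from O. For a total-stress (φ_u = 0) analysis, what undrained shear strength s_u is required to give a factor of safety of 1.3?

FS = s_u·L_a·R / (W·d), so s_u = FS·W·d / (L_a·R).
Arc length L_a = R·θ = 15.3·(58.7°·π/180) = 15.3·1.0245 = 15.67 m
s_u = 1.3·1147·6.96 / (15.67·15.3) = 10378.1 / 239.83 = 43.27 kPa

s_u = 43.3 kPa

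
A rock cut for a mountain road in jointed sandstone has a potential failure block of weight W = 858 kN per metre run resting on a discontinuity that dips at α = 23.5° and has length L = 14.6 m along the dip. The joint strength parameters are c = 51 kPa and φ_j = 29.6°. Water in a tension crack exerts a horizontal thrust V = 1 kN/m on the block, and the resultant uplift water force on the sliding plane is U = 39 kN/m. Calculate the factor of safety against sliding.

FS = 3.41

Resolving the block weight along and normal to the plane and applying the Mohr–Coulomb strength on the joint:
N' = W cosα − U − V sinα = 858·cos23.5° − 39 − 1·sin23.5° = 747.4 kN/m
Driving force T = W sinα + V cosα = 858·sin23.5° + 1·cos23.5° = 343.0 kN/m
Resisting force R = c·L + N'·tanφ_j = 51·14.6 + 747.4·tan29.6° = 744.6 + 424.6 = 1169.2 kN/m
FS = R / T = 1169.2 / 343.0 = 3.408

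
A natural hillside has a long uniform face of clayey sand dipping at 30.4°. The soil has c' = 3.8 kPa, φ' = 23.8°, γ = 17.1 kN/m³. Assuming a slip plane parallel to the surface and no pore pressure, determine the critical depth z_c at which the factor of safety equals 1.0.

z_c = 2.05 m

Setting FS = 1.00 in FS = [c' + γz cos²β tanφ'] / [γz sinβ cosβ] and solving for z:
z = c' / [γ cosβ (FS·sinβ − cosβ·tanφ')]
  = 3.8 / [17.1·cos30.4°·(1.00·sin30.4° − cos30.4°·tan23.8°)]
  = 3.8 / [17.1·0.8625·(1.00·0.5060 − 0.8625·0.4411)]
  = 3.8 / 1.8528 = 2.051 m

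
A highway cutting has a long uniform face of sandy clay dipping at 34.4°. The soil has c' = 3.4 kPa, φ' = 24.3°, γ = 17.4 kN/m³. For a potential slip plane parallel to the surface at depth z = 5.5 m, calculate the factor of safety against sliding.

FS = 0.74

For an infinite slope with a slip plane parallel to the surface (no pore pressure): FS = [c' + γz cos²β tanφ'] / [γz sinβ cosβ].
γz = 17.4·5.5 = 95.70 kN/m²
Numerator = 3.4 + 95.70·cos²34.4°·tan24.3° = 3.4 + 95.70·0.6808·0.4515 = 32.818 kPa
Denominator = 95.70·sin34.4°·cos34.4° = 95.70·0.5650·0.8251 = 44.612 kPa
FS = 32.818 / 44.612 = 0.736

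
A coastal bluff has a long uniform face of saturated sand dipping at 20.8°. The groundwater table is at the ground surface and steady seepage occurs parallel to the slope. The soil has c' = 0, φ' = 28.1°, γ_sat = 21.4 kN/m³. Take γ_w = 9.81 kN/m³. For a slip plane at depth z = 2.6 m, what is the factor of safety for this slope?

With seepage parallel to the slope and the water table at the surface, the effective normal stress on the slip plane uses the buoyant unit weight γ' = γ_sat − γ_w while the driving shear stress uses γ_sat:
FS = [c' + γ' z cos²β tanφ'] / [γ_sat z sinβ cosβ]
(For c' = 0 this reduces to FS = (γ'/γ_sat)·tanφ'/tanβ.)
γ' = 21.4 − 9.81 = 11.59 kN/m³
Numerator = 0.0 + 11.59·2.6·cos²20.8°·tan28.1° = 0.0 + 11.59·2.6·0.8739·0.5340 = 14.061 kPa
Denominator = 21.4·2.6·sin20.8°·cos20.8° = 21.4·2.6·0.3551·0.9348 = 18.470 kPa
FS = 14.061 / 18.470 = 0.761

FS = 0.76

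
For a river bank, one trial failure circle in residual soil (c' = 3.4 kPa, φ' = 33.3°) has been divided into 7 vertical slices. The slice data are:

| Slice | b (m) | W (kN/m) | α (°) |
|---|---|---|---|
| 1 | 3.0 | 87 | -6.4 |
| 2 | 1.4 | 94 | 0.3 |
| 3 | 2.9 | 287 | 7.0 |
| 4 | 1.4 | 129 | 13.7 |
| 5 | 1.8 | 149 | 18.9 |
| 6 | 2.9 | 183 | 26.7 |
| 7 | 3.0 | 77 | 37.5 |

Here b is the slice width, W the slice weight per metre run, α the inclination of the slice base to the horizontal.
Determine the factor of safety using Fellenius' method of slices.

FS = 2.95

Ordinary method of slices: FS = Σ[c'·Δl_i + (W_i cosα_i)·tanφ'] / Σ W_i sinα_i, with Δl_i = b_i / cosα_i.
Slice 1: Δl = 3.0/cos(-6.4°) = 3.019 m; N'_1 = 87·cos(-6.4°) = 86.5; c'Δl = 10.26; W sinα = -9.7
Slice 2: Δl = 1.4/cos0.3° = 1.400 m; N'_2 = 94·cos0.3° = 94.0; c'Δl = 4.76; W sinα = 0.5
Slice 3: Δl = 2.9/cos7.0° = 2.922 m; N'_3 = 287·cos7.0° = 284.9; c'Δl = 9.93; W sinα = 35.0
Slice 4: Δl = 1.4/cos13.7° = 1.441 m; N'_4 = 129·cos13.7° = 125.3; c'Δl = 4.90; W sinα = 30.6
Slice 5: Δl = 1.8/cos18.9° = 1.903 m; N'_5 = 149·cos18.9° = 141.0; c'Δl = 6.47; W sinα = 48.3
Slice 6: Δl = 2.9/cos26.7° = 3.246 m; N'_6 = 183·cos26.7° = 163.5; c'Δl = 11.04; W sinα = 82.2
Slice 7: Δl = 3.0/cos37.5° = 3.781 m; N'_7 = 77·cos37.5° = 61.1; c'Δl = 12.86; W sinα = 46.9
Σc'Δl = 60.2 kN/m; ΣN' = 956.2 kN/m; ΣW sinα = 233.7 kN/m
Resisting = 60.2 + 956.2·tan33.3° = 60.2 + 628.1 = 688.3 kN/m
FS = 688.3 / 233.7 = 2.945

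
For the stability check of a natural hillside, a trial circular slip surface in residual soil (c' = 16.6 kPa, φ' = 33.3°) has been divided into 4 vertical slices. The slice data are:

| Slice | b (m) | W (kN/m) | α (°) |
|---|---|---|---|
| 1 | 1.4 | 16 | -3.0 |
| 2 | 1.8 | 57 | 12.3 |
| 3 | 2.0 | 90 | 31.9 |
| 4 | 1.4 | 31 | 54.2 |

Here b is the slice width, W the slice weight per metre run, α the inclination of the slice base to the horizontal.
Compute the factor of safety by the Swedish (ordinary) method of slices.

FS = 2.88

Ordinary method of slices: FS = Σ[c'·Δl_i + (W_i cosα_i)·tanφ'] / Σ W_i sinα_i, with Δl_i = b_i / cosα_i.
Slice 1: Δl = 1.4/cos(-3.0°) = 1.402 m; N'_1 = 16·cos(-3.0°) = 16.0; c'Δl = 23.27; W sinα = -0.8
Slice 2: Δl = 1.8/cos12.3° = 1.842 m; N'_2 = 57·cos12.3° = 55.7; c'Δl = 30.58; W sinα = 12.1
Slice 3: Δl = 2.0/cos31.9° = 2.356 m; N'_3 = 90·cos31.9° = 76.4; c'Δl = 39.11; W sinα = 47.6
Slice 4: Δl = 1.4/cos54.2° = 2.393 m; N'_4 = 31·cos54.2° = 18.1; c'Δl = 39.73; W sinα = 25.1
Σc'Δl = 132.7 kN/m; ΣN' = 166.2 kN/m; ΣW sinα = 84.0 kN/m
Resisting = 132.7 + 166.2·tan33.3° = 132.7 + 109.2 = 241.9 kN/m
FS = 241.9 / 84.0 = 2.879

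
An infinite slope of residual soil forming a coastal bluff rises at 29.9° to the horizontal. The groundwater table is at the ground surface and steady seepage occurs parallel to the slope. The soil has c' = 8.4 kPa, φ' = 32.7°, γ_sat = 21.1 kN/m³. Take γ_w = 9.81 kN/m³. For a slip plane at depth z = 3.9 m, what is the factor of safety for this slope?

FS = 0.83

With seepage parallel to the slope and the water table at the surface, the effective normal stress on the slip plane uses the buoyant unit weight γ' = γ_sat − γ_w while the driving shear stress uses γ_sat:
FS = [c' + γ' z cos²β tanφ'] / [γ_sat z sinβ cosβ]
γ' = 21.1 − 9.81 = 11.29 kN/m³
Numerator = 8.4 + 11.29·3.9·cos²29.9°·tan32.7° = 8.4 + 11.29·3.9·0.7515·0.6420 = 29.643 kPa
Denominator = 21.1·3.9·sin29.9°·cos29.9° = 21.1·3.9·0.4985·0.8669 = 35.561 kPa
FS = 29.643 / 35.561 = 0.834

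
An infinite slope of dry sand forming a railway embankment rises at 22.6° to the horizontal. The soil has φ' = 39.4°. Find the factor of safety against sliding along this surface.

For a dry cohesionless infinite slope the factor of safety is FS = tanφ' / tanβ.
FS = tan39.4° / tan22.6° = 0.8214 / 0.4163 = 1.973

FS = 1.97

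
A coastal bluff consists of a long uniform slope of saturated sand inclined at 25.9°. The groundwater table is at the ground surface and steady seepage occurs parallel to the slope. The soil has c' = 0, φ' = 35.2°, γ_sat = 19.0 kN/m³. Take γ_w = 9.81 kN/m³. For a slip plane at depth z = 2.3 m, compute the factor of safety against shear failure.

FS = 0.70

With seepage parallel to the slope and the water table at the surface, the effective normal stress on the slip plane uses the buoyant unit weight γ' = γ_sat − γ_w while the driving shear stress uses γ_sat:
FS = [c' + γ' z cos²β tanφ'] / [γ_sat z sinβ cosβ]
(For c' = 0 this reduces to FS = (γ'/γ_sat)·tanφ'/tanβ.)
γ' = 19.0 − 9.81 = 9.19 kN/m³
Numerator = 0.0 + 9.19·2.3·cos²25.9°·tan35.2° = 0.0 + 9.19·2.3·0.8092·0.7054 = 12.066 kPa
Denominator = 19.0·2.3·sin25.9°·cos25.9° = 19.0·2.3·0.4368·0.8996 = 17.171 kPa
FS = 12.066 / 17.171 = 0.703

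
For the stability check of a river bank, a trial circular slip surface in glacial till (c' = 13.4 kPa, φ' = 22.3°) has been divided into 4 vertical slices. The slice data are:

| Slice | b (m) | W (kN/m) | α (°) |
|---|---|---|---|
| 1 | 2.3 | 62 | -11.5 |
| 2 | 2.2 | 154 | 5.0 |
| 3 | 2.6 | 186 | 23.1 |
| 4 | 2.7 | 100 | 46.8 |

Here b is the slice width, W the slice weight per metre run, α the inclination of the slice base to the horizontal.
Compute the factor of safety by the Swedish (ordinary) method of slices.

Ordinary method of slices: FS = Σ[c'·Δl_i + (W_i cosα_i)·tanφ'] / Σ W_i sinα_i, with Δl_i = b_i / cosα_i.
Slice 1: Δl = 2.3/cos(-11.5°) = 2.347 m; N'_1 = 62·cos(-11.5°) = 60.8; c'Δl = 31.45; W sinα = -12.4
Slice 2: Δl = 2.2/cos5.0° = 2.208 m; N'_2 = 154·cos5.0° = 153.4; c'Δl = 29.59; W sinα = 13.4
Slice 3: Δl = 2.6/cos23.1° = 2.827 m; N'_3 = 186·cos23.1° = 171.1; c'Δl = 37.88; W sinα = 73.0
Slice 4: Δl = 2.7/cos46.8° = 3.944 m; N'_4 = 100·cos46.8° = 68.5; c'Δl = 52.85; W sinα = 72.9
Σc'Δl = 151.8 kN/m; ΣN' = 453.7 kN/m; ΣW sinα = 146.9 kN/m
Resisting = 151.8 + 453.7·tan22.3° = 151.8 + 186.1 = 337.9 kN/m
FS = 337.9 / 146.9 = 2.299

FS = 2.30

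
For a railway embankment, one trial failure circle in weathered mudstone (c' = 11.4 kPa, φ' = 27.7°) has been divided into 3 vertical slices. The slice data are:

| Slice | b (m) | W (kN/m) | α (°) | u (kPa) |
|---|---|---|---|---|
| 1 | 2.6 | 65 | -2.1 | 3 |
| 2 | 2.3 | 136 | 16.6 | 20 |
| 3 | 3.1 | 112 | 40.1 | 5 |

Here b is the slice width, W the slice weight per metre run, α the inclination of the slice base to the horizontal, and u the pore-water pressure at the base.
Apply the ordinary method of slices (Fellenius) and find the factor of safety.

Ordinary method of slices: FS = Σ[c'·Δl_i + (W_i cosα_i − u_i·Δl_i)·tanφ'] / Σ W_i sinα_i, with Δl_i = b_i / cosα_i.
Slice 1: Δl = 2.6/cos(-2.1°) = 2.602 m; N'_1 = 65·cos(-2.1°) − 3·2.602 = 57.2; c'Δl = 29.66; W sinα = -2.4
Slice 2: Δl = 2.3/cos16.6° = 2.400 m; N'_2 = 136·cos16.6° − 20·2.400 = 82.3; c'Δl = 27.36; W sinα = 38.9
Slice 3: Δl = 3.1/cos40.1° = 4.053 m; N'_3 = 112·cos40.1° − 5·4.053 = 65.4; c'Δl = 46.20; W sinα = 72.1
Σc'Δl = 103.2 kN/m; ΣN' = 204.9 kN/m; ΣW sinα = 108.6 kN/m
Resisting = 103.2 + 204.9·tan27.7° = 103.2 + 107.6 = 210.8 kN/m
FS = 210.8 / 108.6 = 1.941

FS = 1.94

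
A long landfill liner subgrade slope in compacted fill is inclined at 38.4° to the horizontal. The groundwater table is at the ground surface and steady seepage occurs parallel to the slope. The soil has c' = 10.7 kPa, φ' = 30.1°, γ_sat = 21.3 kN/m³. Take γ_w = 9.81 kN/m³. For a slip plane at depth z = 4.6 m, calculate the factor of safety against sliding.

With seepage parallel to the slope and the water table at the surface, the effective normal stress on the slip plane uses the buoyant unit weight γ' = γ_sat − γ_w while the driving shear stress uses γ_sat:
FS = [c' + γ' z cos²β tanφ'] / [γ_sat z sinβ cosβ]
γ' = 21.3 − 9.81 = 11.49 kN/m³
Numerator = 10.7 + 11.49·4.6·cos²38.4°·tan30.1° = 10.7 + 11.49·4.6·0.6142·0.5797 = 29.517 kPa
Denominator = 21.3·4.6·sin38.4°·cos38.4° = 21.3·4.6·0.6211·0.7837 = 47.696 kPa
FS = 29.517 / 47.696 = 0.619

FS = 0.62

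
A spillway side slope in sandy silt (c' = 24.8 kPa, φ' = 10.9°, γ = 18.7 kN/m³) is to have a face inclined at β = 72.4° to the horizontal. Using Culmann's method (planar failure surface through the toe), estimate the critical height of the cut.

Culmann's analysis gives the critical failure plane at α_cr = (β + φ')/2 = (72.4 + 10.9)/2 = 41.7°, and the critical height
H_c = (4c'/γ) · sinβ cosφ' / [1 − cos(β − φ')]
    = (4·24.8/18.7) · sin72.4°·cos10.9° / [1 − cos(61.5°)]
    = 5.305 · 0.9532·0.9820 / [1 − 0.4772]
    = 5.305 · 0.9360 / 0.5228
    = 9.50 m

H_c = 9.50 m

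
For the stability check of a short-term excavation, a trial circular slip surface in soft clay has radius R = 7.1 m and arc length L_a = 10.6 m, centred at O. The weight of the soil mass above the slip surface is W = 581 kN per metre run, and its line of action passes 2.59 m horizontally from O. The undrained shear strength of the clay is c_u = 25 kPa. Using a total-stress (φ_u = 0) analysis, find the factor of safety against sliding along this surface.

FS = 1.25

Taking moments about the centre O, the resisting moment is provided by the undrained shear strength acting along the arc:
M_R = c_u·L_a·R = 25·10.60·7.1 = 1881.5 kN·m/m
M_D = W·d = 581·2.59 = 1504.8 kN·m/m
FS = M_R / M_D = 1881.5 / 1504.8 = 1.250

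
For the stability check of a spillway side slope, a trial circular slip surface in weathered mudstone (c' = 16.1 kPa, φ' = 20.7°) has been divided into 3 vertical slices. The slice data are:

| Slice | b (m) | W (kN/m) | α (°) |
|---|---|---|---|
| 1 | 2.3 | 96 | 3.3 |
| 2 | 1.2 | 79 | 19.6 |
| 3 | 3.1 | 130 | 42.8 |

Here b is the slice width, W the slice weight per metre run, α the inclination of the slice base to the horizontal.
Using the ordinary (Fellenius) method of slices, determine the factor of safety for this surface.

Ordinary method of slices: FS = Σ[c'·Δl_i + (W_i cosα_i)·tanφ'] / Σ W_i sinα_i, with Δl_i = b_i / cosα_i.
Slice 1: Δl = 2.3/cos3.3° = 2.304 m; N'_1 = 96·cos3.3° = 95.8; c'Δl = 37.09; W sinα = 5.5
Slice 2: Δl = 1.2/cos19.6° = 1.274 m; N'_2 = 79·cos19.6° = 74.4; c'Δl = 20.51; W sinα = 26.5
Slice 3: Δl = 3.1/cos42.8° = 4.225 m; N'_3 = 130·cos42.8° = 95.4; c'Δl = 68.02; W sinα = 88.3
Σc'Δl = 125.6 kN/m; ΣN' = 265.6 kN/m; ΣW sinα = 120.4 kN/m
Resisting = 125.6 + 265.6·tan20.7° = 125.6 + 100.4 = 226.0 kN/m
FS = 226.0 / 120.4 = 1.878

FS = 1.88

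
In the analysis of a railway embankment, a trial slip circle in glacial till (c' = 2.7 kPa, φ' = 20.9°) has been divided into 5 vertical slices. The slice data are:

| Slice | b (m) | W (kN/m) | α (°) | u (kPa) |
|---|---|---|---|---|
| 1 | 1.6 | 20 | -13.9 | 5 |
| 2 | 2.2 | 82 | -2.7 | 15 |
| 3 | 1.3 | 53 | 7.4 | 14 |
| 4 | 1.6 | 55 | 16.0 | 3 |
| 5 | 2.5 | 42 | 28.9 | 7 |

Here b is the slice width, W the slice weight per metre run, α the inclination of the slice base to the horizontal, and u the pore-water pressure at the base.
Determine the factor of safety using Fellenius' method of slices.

FS = 2.58

Ordinary method of slices: FS = Σ[c'·Δl_i + (W_i cosα_i − u_i·Δl_i)·tanφ'] / Σ W_i sinα_i, with Δl_i = b_i / cosα_i.
Slice 1: Δl = 1.6/cos(-13.9°) = 1.648 m; N'_1 = 20·cos(-13.9°) − 5·1.648 = 11.2; c'Δl = 4.45; W sinα = -4.8
Slice 2: Δl = 2.2/cos(-2.7°) = 2.202 m; N'_2 = 82·cos(-2.7°) − 15·2.202 = 48.9; c'Δl = 5.95; W sinα = -3.9
Slice 3: Δl = 1.3/cos7.4° = 1.311 m; N'_3 = 53·cos7.4° − 14·1.311 = 34.2; c'Δl = 3.54; W sinα = 6.8
Slice 4: Δl = 1.6/cos16.0° = 1.664 m; N'_4 = 55·cos16.0° − 3·1.664 = 47.9; c'Δl = 4.49; W sinα = 15.2
Slice 5: Δl = 2.5/cos28.9° = 2.856 m; N'_5 = 42·cos28.9° − 7·2.856 = 16.8; c'Δl = 7.71; W sinα = 20.3
Σc'Δl = 26.1 kN/m; ΣN' = 158.9 kN/m; ΣW sinα = 33.6 kN/m
Resisting = 26.1 + 158.9·tan20.9° = 26.1 + 60.7 = 86.8 kN/m
FS = 86.8 / 33.6 = 2.583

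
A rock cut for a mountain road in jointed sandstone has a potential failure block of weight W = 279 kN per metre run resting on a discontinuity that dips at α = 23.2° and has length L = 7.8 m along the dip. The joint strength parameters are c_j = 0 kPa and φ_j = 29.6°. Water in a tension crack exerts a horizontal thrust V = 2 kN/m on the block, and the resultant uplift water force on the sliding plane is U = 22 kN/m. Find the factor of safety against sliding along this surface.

Resolving the block weight along and normal to the plane and applying the Mohr–Coulomb strength on the joint:
N' = W cosα − U − V sinα = 279·cos23.2° − 22 − 2·sin23.2° = 233.7 kN/m
Driving force T = W sinα + V cosα = 279·sin23.2° + 2·cos23.2° = 111.7 kN/m
Resisting force R = c_j·L + N'·tanφ_j = 0·7.8 + 233.7·tan29.6° = 0.0 + 132.7 = 132.7 kN/m
FS = R / T = 132.7 / 111.7 = 1.188

FS = 1.19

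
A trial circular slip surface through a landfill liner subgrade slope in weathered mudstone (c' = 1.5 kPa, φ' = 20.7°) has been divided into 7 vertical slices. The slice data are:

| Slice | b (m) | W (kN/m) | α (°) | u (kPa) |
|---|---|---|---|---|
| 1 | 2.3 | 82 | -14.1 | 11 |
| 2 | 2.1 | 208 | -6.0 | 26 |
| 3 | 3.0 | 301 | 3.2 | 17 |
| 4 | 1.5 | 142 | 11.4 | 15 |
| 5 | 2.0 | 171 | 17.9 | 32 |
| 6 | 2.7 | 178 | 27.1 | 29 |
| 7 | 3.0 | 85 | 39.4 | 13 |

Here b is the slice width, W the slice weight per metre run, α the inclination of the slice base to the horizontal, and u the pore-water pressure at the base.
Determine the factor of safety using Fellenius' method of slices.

FS = 1.63

Ordinary method of slices: FS = Σ[c'·Δl_i + (W_i cosα_i − u_i·Δl_i)·tanφ'] / Σ W_i sinα_i, with Δl_i = b_i / cosα_i.
Slice 1: Δl = 2.3/cos(-14.1°) = 2.371 m; N'_1 = 82·cos(-14.1°) − 11·2.371 = 53.4; c'Δl = 3.56; W sinα = -20.0
Slice 2: Δl = 2.1/cos(-6.0°) = 2.112 m; N'_2 = 208·cos(-6.0°) − 26·2.112 = 152.0; c'Δl = 3.17; W sinα = -21.7
Slice 3: Δl = 3.0/cos3.2° = 3.005 m; N'_3 = 301·cos3.2° − 17·3.005 = 249.5; c'Δl = 4.51; W sinα = 16.8
Slice 4: Δl = 1.5/cos11.4° = 1.530 m; N'_4 = 142·cos11.4° − 15·1.530 = 116.2; c'Δl = 2.30; W sinα = 28.1
Slice 5: Δl = 2.0/cos17.9° = 2.102 m; N'_5 = 171·cos17.9° − 32·2.102 = 95.5; c'Δl = 3.15; W sinα = 52.6
Slice 6: Δl = 2.7/cos27.1° = 3.033 m; N'_6 = 178·cos27.1° − 29·3.033 = 70.5; c'Δl = 4.55; W sinα = 81.1
Slice 7: Δl = 3.0/cos39.4° = 3.882 m; N'_7 = 85·cos39.4° − 13·3.882 = 15.2; c'Δl = 5.82; W sinα = 54.0
Σc'Δl = 27.1 kN/m; ΣN' = 752.3 kN/m; ΣW sinα = 190.7 kN/m
Resisting = 27.1 + 752.3·tan20.7° = 27.1 + 284.3 = 311.3 kN/m
FS = 311.3 / 190.7 = 1.632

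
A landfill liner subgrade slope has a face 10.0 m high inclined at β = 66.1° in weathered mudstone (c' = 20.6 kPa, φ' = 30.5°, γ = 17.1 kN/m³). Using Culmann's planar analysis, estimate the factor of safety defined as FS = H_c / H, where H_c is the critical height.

H_c = (4c'/γ) · sinβ cosφ' / [1 − cos(β − φ')]
    = (4·20.6/17.1) · sin66.1°·cos30.5° / [1 − cos35.6°]
    = 4.819 · 0.7877 / 0.1869 = 20.31 m
FS = H_c / H = 20.31 / 10.0 = 2.031

FS = 2.03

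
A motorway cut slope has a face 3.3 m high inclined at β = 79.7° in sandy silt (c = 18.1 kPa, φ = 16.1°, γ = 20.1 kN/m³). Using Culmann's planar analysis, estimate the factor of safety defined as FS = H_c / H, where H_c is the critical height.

FS = 1.86

H_c = (4c/γ) · sinβ cosφ / [1 − cos(β − φ)]
    = (4·18.1/20.1) · sin79.7°·cos16.1° / [1 − cos63.6°]
    = 3.602 · 0.9453 / 0.5554 = 6.13 m
FS = H_c / H = 6.13 / 3.3 = 1.858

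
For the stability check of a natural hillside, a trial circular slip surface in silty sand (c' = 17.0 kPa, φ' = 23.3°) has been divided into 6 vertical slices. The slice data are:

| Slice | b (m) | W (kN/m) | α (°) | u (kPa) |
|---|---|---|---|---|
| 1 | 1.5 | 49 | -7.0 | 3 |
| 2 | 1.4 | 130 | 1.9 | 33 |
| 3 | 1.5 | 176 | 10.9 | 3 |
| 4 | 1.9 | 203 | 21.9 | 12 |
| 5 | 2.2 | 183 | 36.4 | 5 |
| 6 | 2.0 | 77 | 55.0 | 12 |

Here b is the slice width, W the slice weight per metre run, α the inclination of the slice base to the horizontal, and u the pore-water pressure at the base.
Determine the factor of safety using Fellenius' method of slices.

FS = 1.69

Ordinary method of slices: FS = Σ[c'·Δl_i + (W_i cosα_i − u_i·Δl_i)·tanφ'] / Σ W_i sinα_i, with Δl_i = b_i / cosα_i.
Slice 1: Δl = 1.5/cos(-7.0°) = 1.511 m; N'_1 = 49·cos(-7.0°) − 3·1.511 = 44.1; c'Δl = 25.69; W sinα = -6.0
Slice 2: Δl = 1.4/cos1.9° = 1.401 m; N'_2 = 130·cos1.9° − 33·1.401 = 83.7; c'Δl = 23.81; W sinα = 4.3
Slice 3: Δl = 1.5/cos10.9° = 1.528 m; N'_3 = 176·cos10.9° − 3·1.528 = 168.2; c'Δl = 25.97; W sinα = 33.3
Slice 4: Δl = 1.9/cos21.9° = 2.048 m; N'_4 = 203·cos21.9° − 12·2.048 = 163.8; c'Δl = 34.81; W sinα = 75.7
Slice 5: Δl = 2.2/cos36.4° = 2.733 m; N'_5 = 183·cos36.4° − 5·2.733 = 133.6; c'Δl = 46.47; W sinα = 108.6
Slice 6: Δl = 2.0/cos55.0° = 3.487 m; N'_6 = 77·cos55.0° − 12·3.487 = 2.3; c'Δl = 59.28; W sinα = 63.1
Σc'Δl = 216.0 kN/m; ΣN' = 595.8 kN/m; ΣW sinα = 279.0 kN/m
Resisting = 216.0 + 595.8·tan23.3° = 216.0 + 256.6 = 472.6 kN/m
FS = 472.6 / 279.0 = 1.694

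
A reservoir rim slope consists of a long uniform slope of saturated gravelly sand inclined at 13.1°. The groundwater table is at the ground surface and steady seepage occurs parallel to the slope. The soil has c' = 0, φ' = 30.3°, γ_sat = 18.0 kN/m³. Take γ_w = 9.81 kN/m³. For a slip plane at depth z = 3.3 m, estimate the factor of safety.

With seepage parallel to the slope and the water table at the surface, the effective normal stress on the slip plane uses the buoyant unit weight γ' = γ_sat − γ_w while the driving shear stress uses γ_sat:
FS = [c' + γ' z cos²β tanφ'] / [γ_sat z sinβ cosβ]
(For c' = 0 this reduces to FS = (γ'/γ_sat)·tanφ'/tanβ.)
γ' = 18.0 − 9.81 = 8.19 kN/m³
Numerator = 0.0 + 8.19·3.3·cos²13.1°·tan30.3° = 0.0 + 8.19·3.3·0.9486·0.5844 = 14.982 kPa
Denominator = 18.0·3.3·sin13.1°·cos13.1° = 18.0·3.3·0.2267·0.9740 = 13.113 kPa
FS = 14.982 / 13.113 = 1.143

FS = 1.14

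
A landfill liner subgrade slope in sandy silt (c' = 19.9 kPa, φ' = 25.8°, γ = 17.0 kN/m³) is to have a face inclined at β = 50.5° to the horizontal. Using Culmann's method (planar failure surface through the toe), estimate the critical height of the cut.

Culmann's analysis gives the critical failure plane at α_cr = (β + φ')/2 = (50.5 + 25.8)/2 = 38.1°, and the critical height
H_c = (4c'/γ) · sinβ cosφ' / [1 − cos(β − φ')]
    = (4·19.9/17.0) · sin50.5°·cos25.8° / [1 − cos(24.7°)]
    = 4.682 · 0.7716·0.9003 / [1 − 0.9085]
    = 4.682 · 0.6947 / 0.0915
    = 35.55 m

H_c = 35.55 m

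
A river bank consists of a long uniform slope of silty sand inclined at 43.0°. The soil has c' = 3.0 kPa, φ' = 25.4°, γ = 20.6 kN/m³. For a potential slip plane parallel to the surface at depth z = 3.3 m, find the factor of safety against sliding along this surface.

FS = 0.60

For an infinite slope with a slip plane parallel to the surface (no pore pressure): FS = [c' + γz cos²β tanφ'] / [γz sinβ cosβ].
γz = 20.6·3.3 = 67.98 kN/m²
Numerator = 3.0 + 67.98·cos²43.0°·tan25.4° = 3.0 + 67.98·0.5349·0.4748 = 20.265 kPa
Denominator = 67.98·sin43.0°·cos43.0° = 67.98·0.6820·0.7314 = 33.907 kPa
FS = 20.265 / 33.907 = 0.598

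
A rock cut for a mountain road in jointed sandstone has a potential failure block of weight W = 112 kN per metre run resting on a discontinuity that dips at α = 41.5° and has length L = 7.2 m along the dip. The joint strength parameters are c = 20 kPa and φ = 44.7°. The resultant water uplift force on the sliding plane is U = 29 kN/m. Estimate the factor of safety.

FS = 2.67

Resolving the block weight along and normal to the plane and applying the Mohr–Coulomb strength on the joint:
N' = W cosα − U = 112·cos41.5° − 29 = 54.9 kN/m
Driving force T = W sinα = 112·sin41.5° = 74.2 kN/m
Resisting force R = c·L + N'·tanφ = 20·7.2 + 54.9·tan44.7° = 144.0 + 54.3 = 198.3 kN/m
FS = R / T = 198.3 / 74.2 = 2.672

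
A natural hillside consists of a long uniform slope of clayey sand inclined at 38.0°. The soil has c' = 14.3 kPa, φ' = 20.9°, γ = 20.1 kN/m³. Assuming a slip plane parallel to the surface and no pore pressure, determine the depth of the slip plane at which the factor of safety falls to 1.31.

z = 1.79 m

Setting FS = 1.31 in FS = [c' + γz cos²β tanφ'] / [γz sinβ cosβ] and solving for z:
z = c' / [γ cosβ (FS·sinβ − cosβ·tanφ')]
  = 14.3 / [20.1·cos38.0°·(1.31·sin38.0° − cos38.0°·tan20.9°)]
  = 14.3 / [20.1·0.7880·(1.31·0.6157 − 0.7880·0.3819)]
  = 14.3 / 8.0083 = 1.786 m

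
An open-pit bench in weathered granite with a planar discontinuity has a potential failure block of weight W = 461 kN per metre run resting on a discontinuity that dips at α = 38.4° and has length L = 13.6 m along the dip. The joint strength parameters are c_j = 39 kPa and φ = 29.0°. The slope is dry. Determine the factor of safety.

FS = 2.55

Resolving the block weight along and normal to the plane and applying the Mohr–Coulomb strength on the joint:
N' = W cosα = 461·cos38.4° = 361.3 kN/m
Driving force T = W sinα = 461·sin38.4° = 286.3 kN/m
Resisting force R = c_j·L + N'·tanφ = 39·13.6 + 361.3·tan29.0° = 530.4 + 200.3 = 730.7 kN/m
FS = R / T = 730.7 / 286.3 = 2.552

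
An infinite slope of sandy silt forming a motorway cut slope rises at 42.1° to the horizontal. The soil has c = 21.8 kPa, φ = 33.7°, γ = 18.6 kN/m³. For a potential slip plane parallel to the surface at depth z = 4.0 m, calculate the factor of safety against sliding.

FS = 1.33

For an infinite slope with a slip plane parallel to the surface (no pore pressure): FS = [c + γz cos²β tanφ] / [γz sinβ cosβ].
γz = 18.6·4.0 = 74.40 kN/m²
Numerator = 21.8 + 74.40·cos²42.1°·tan33.7° = 21.8 + 74.40·0.5505·0.6669 = 49.116 kPa
Denominator = 74.40·sin42.1°·cos42.1° = 74.40·0.6704·0.7420 = 37.010 kPa
FS = 49.116 / 37.010 = 1.327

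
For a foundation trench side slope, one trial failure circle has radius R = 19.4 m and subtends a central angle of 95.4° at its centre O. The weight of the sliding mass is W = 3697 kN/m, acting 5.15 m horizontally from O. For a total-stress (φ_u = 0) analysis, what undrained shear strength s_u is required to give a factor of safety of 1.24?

FS = s_u·L_a·R / (W·d), so s_u = FS·W·d / (L_a·R).
Arc length L_a = R·θ = 19.4·(95.4°·π/180) = 19.4·1.6650 = 32.30 m
s_u = 1.24·3697·5.15 / (32.30·19.4) = 23609.0 / 626.66 = 37.67 kPa

s_u = 37.7 kPa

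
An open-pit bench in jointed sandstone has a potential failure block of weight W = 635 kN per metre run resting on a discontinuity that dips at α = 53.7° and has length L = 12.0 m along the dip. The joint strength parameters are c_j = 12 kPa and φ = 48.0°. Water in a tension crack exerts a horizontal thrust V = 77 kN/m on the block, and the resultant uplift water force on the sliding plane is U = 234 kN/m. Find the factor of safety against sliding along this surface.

FS = 0.42

Resolving the block weight along and normal to the plane and applying the Mohr–Coulomb strength on the joint:
N' = W cosα − U − V sinα = 635·cos53.7° − 234 − 77·sin53.7° = 79.9 kN/m
Driving force T = W sinα + V cosα = 635·sin53.7° + 77·cos53.7° = 557.3 kN/m
Resisting force R = c_j·L + N'·tanφ = 12·12.0 + 79.9·tan48.0° = 144.0 + 88.7 = 232.7 kN/m
FS = R / T = 232.7 / 557.3 = 0.418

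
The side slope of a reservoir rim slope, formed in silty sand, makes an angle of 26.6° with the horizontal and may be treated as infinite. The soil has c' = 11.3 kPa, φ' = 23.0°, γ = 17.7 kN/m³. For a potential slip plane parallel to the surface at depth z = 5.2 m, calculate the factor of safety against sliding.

FS = 1.15

For an infinite slope with a slip plane parallel to the surface (no pore pressure): FS = [c' + γz cos²β tanφ'] / [γz sinβ cosβ].
γz = 17.7·5.2 = 92.04 kN/m²
Numerator = 11.3 + 92.04·cos²26.6°·tan23.0° = 11.3 + 92.04·0.7995·0.4245 = 42.536 kPa
Denominator = 92.04·sin26.6°·cos26.6° = 92.04·0.4478·0.8942 = 36.850 kPa
FS = 42.536 / 36.850 = 1.154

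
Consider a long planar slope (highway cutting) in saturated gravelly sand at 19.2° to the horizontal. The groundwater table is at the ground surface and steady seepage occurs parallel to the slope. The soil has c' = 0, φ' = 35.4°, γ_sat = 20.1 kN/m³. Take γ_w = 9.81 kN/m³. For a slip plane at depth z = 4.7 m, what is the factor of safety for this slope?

With seepage parallel to the slope and the water table at the surface, the effective normal stress on the slip plane uses the buoyant unit weight γ' = γ_sat − γ_w while the driving shear stress uses γ_sat:
FS = [c' + γ' z cos²β tanφ'] / [γ_sat z sinβ cosβ]
(For c' = 0 this reduces to FS = (γ'/γ_sat)·tanφ'/tanβ.)
γ' = 20.1 − 9.81 = 10.29 kN/m³
Numerator = 0.0 + 10.29·4.7·cos²19.2°·tan35.4° = 0.0 + 10.29·4.7·0.8918·0.7107 = 30.653 kPa
Denominator = 20.1·4.7·sin19.2°·cos19.2° = 20.1·4.7·0.3289·0.9444 = 29.340 kPa
FS = 30.653 / 29.340 = 1.045

FS = 1.04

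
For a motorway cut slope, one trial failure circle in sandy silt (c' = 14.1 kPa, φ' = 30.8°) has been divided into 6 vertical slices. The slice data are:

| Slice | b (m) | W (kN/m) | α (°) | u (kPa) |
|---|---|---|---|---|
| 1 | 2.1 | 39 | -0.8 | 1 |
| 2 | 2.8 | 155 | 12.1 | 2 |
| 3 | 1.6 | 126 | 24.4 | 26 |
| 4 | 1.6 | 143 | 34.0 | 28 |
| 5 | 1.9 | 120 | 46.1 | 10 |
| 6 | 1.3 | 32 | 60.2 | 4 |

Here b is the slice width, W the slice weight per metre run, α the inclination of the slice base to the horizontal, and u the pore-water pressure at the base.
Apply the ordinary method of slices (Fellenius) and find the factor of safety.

Ordinary method of slices: FS = Σ[c'·Δl_i + (W_i cosα_i − u_i·Δl_i)·tanφ'] / Σ W_i sinα_i, with Δl_i = b_i / cosα_i.
Slice 1: Δl = 2.1/cos(-0.8°) = 2.100 m; N'_1 = 39·cos(-0.8°) − 1·2.100 = 36.9; c'Δl = 29.61; W sinα = -0.5
Slice 2: Δl = 2.8/cos12.1° = 2.864 m; N'_2 = 155·cos12.1° − 2·2.864 = 145.8; c'Δl = 40.38; W sinα = 32.5
Slice 3: Δl = 1.6/cos24.4° = 1.757 m; N'_3 = 126·cos24.4° − 26·1.757 = 69.1; c'Δl = 24.77; W sinα = 52.1
Slice 4: Δl = 1.6/cos34.0° = 1.930 m; N'_4 = 143·cos34.0° − 28·1.930 = 64.5; c'Δl = 27.21; W sinα = 80.0
Slice 5: Δl = 1.9/cos46.1° = 2.740 m; N'_5 = 120·cos46.1° − 10·2.740 = 55.8; c'Δl = 38.64; W sinα = 86.5
Slice 6: Δl = 1.3/cos60.2° = 2.616 m; N'_6 = 32·cos60.2° − 4·2.616 = 5.4; c'Δl = 36.88; W sinα = 27.8
Σc'Δl = 197.5 kN/m; ΣN' = 377.6 kN/m; ΣW sinα = 278.2 kN/m
Resisting = 197.5 + 377.6·tan30.8° = 197.5 + 225.1 = 422.6 kN/m
FS = 422.6 / 278.2 = 1.519

FS = 1.52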